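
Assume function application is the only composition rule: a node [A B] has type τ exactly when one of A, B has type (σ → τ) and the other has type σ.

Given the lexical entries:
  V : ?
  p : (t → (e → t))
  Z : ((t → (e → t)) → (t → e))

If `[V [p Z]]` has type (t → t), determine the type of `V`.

((t → e) → (t → t))

At [V [p Z]] (required: (t → t)): [p Z] is (t → e), which is not a function with range (t → t); hence V is the functor — type ((t → e) → (t → t)).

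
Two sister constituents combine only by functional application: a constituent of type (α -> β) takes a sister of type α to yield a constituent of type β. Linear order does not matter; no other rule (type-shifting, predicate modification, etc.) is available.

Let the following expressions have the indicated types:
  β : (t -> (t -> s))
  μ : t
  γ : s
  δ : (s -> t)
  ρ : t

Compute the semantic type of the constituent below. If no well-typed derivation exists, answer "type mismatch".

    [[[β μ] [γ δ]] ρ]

type mismatch

[β μ] — β of type (t -> (t -> s)) combines with μ of type t: type (t -> s).
[γ δ] — δ of type (s -> t) combines with γ of type s: type t.
[[β μ] [γ δ]] — [β μ] of type (t -> s) combines with [γ δ] of type t: type s.
[[[β μ] [γ δ]] ρ]: s and t cannot combine by function application — type clash.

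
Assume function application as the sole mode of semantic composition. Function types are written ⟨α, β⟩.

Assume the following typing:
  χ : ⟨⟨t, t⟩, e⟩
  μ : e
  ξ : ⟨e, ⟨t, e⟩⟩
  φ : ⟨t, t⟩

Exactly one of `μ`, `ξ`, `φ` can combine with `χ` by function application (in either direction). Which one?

φ

μ : e — no; χ wants ⟨t, t⟩, and μ wants nothing (atomic).
ξ : ⟨e, ⟨t, e⟩⟩ — no; χ wants ⟨t, t⟩, and ξ wants e.
φ — combines: χ : ⟨⟨t, t⟩, e⟩ takes φ : ⟨t, t⟩ as argument, giving e.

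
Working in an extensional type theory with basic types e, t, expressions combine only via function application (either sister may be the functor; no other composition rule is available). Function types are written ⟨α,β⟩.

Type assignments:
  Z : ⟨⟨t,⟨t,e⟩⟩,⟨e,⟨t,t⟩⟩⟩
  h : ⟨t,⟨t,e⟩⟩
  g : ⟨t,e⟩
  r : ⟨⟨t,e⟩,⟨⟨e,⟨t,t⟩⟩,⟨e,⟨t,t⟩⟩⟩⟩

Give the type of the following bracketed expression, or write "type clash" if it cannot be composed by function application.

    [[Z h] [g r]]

[Z h]: Z is ⟨⟨t,⟨t,e⟩⟩,⟨e,⟨t,t⟩⟩⟩, h is ⟨t,⟨t,e⟩⟩; result ⟨e,⟨t,t⟩⟩.
[g r]: r is ⟨⟨t,e⟩,⟨⟨e,⟨t,t⟩⟩,⟨e,⟨t,t⟩⟩⟩⟩, g is ⟨t,e⟩; result ⟨⟨e,⟨t,t⟩⟩,⟨e,⟨t,t⟩⟩⟩.
[[Z h] [g r]]: [g r] is ⟨⟨e,⟨t,t⟩⟩,⟨e,⟨t,t⟩⟩⟩, [Z h] is ⟨e,⟨t,t⟩⟩; result ⟨e,⟨t,t⟩⟩.

⟨e,⟨t,t⟩⟩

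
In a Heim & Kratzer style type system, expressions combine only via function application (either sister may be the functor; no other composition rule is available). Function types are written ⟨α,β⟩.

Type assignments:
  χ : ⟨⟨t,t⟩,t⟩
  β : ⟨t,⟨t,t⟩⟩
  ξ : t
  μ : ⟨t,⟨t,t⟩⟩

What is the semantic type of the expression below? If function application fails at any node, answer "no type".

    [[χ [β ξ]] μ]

⟨t,t⟩

[β ξ]: β is ⟨t,⟨t,t⟩⟩, ξ is t; result ⟨t,t⟩.
[χ [β ξ]]: χ is ⟨⟨t,t⟩,t⟩, [β ξ] is ⟨t,t⟩; result t.
[[χ [β ξ]] μ]: μ is ⟨t,⟨t,t⟩⟩, [χ [β ξ]] is t; result ⟨t,t⟩.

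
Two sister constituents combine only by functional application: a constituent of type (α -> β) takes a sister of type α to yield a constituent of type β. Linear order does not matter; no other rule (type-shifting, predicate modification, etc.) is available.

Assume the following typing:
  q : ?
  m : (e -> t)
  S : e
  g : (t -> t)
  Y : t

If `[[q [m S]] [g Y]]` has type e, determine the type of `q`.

(t -> (t -> e))

[[q [m S]] [g Y]] is required to be e. [g Y] : t cannot yield e as functor, so [q [m S]] : (t -> e).
[q [m S]] is required to be (t -> e). [m S] : t cannot yield (t -> e) as functor, so q : (t -> (t -> e)).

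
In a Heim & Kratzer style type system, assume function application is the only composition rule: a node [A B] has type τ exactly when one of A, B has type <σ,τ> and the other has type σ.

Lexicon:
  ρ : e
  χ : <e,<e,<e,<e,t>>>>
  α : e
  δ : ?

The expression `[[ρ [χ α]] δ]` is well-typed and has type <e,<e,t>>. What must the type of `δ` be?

At [[ρ [χ α]] δ] (required: <e,<e,t>>): [ρ [χ α]] is <e,<e,t>>, which is not a function with range <e,<e,t>>; hence δ is the functor — type <<e,<e,t>>,<e,<e,t>>>.

<<e,<e,t>>,<e,<e,t>>>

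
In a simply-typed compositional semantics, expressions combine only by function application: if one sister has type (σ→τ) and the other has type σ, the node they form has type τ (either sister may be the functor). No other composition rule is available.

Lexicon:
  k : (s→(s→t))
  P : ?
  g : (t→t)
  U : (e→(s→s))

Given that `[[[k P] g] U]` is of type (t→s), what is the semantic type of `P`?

((s→(s→t))→((t→t)→((e→(s→s))→(t→s))))

For [[[k P] g] U] to have type (t→s) with U of type (e→(s→s)), [[k P] g] must be the function: [[k P] g] : ((e→(s→s))→(t→s)).
For [[k P] g] to have type ((e→(s→s))→(t→s)) with g of type (t→t), [k P] must be the function: [k P] : ((t→t)→((e→(s→s))→(t→s))).
For [k P] to have type ((t→t)→((e→(s→s))→(t→s))) with k of type (s→(s→t)), P must be the function: P : ((s→(s→t))→((t→t)→((e→(s→s))→(t→s)))).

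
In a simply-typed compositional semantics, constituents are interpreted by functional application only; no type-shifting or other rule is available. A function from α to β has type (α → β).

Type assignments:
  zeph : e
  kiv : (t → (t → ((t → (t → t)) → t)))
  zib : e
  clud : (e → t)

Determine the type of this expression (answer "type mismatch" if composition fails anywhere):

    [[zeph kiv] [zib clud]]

type mismatch

[zeph kiv]: e with (t → (t → ((t → (t → t)) → t))) — neither is a function whose domain matches the other; composition fails here.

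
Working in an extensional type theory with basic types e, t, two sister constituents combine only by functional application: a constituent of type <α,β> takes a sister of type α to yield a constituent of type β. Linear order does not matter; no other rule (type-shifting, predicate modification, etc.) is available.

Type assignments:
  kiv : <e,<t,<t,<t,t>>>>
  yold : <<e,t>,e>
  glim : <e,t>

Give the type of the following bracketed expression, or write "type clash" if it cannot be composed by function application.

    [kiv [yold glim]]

<t,<t,<t,t>>>

[yold glim]: functor yold : <<e,t>,e>, argument glim : <e,t>; result e.
[kiv [yold glim]]: functor kiv : <e,<t,<t,<t,t>>>>, argument [yold glim] : e; result <t,<t,<t,t>>>.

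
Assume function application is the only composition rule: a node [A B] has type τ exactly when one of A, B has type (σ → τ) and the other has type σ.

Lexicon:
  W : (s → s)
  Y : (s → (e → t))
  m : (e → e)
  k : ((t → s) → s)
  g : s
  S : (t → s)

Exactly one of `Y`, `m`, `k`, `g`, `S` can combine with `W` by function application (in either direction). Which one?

g

Y : (s → (e → t)) — no; W wants s, and Y wants s.
m : (e → e) — no; W wants s, and m wants e.
k : ((t → s) → s) — no; W wants s, and k wants (t → s).
g — combines: W : (s → s) takes g : s as argument, giving s.
S : (t → s) — no; W wants s, and S wants t.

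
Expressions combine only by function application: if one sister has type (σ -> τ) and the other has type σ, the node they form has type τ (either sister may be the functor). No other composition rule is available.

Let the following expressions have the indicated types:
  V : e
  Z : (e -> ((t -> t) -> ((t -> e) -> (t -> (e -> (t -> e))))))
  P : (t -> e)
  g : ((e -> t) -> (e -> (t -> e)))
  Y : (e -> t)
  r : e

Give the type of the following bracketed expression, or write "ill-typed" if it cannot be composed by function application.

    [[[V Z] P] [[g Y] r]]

ill-typed

[V Z]: Z is (e -> ((t -> t) -> ((t -> e) -> (t -> (e -> (t -> e)))))), V is e; result ((t -> t) -> ((t -> e) -> (t -> (e -> (t -> e))))).
[[V Z] P]: ((t -> t) -> ((t -> e) -> (t -> (e -> (t -> e))))) and (t -> e) cannot combine by function application — type clash.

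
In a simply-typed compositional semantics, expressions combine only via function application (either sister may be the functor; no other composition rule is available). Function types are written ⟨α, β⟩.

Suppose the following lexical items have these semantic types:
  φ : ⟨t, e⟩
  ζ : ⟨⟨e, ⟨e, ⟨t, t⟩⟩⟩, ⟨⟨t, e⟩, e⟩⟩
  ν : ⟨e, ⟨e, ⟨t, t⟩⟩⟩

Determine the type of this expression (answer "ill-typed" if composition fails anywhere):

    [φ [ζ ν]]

[ζ ν]: ζ is ⟨⟨e, ⟨e, ⟨t, t⟩⟩⟩, ⟨⟨t, e⟩, e⟩⟩, ν is ⟨e, ⟨e, ⟨t, t⟩⟩⟩; result ⟨⟨t, e⟩, e⟩.
[φ [ζ ν]]: [ζ ν] is ⟨⟨t, e⟩, e⟩, φ is ⟨t, e⟩; result e.

e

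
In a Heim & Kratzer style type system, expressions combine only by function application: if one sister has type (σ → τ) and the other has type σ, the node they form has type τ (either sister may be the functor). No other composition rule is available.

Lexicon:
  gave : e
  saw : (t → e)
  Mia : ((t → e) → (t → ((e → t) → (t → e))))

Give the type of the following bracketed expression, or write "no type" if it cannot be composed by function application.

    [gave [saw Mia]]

[saw Mia]: Mia is ((t → e) → (t → ((e → t) → (t → e)))), saw is (t → e); result (t → ((e → t) → (t → e))).
At [gave [saw Mia]]: neither e nor (t → ((e → t) → (t → e))) can take the other as argument; the node is ill-typed.

no type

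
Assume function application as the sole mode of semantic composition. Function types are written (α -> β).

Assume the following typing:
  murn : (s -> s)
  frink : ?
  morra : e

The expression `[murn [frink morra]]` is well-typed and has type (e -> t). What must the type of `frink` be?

(e -> ((s -> s) -> (e -> t)))

At [murn [frink morra]] (required: (e -> t)): murn is (s -> s), which is not a function with range (e -> t); hence [frink morra] is the functor — type ((s -> s) -> (e -> t)).
At [frink morra] (required: ((s -> s) -> (e -> t))): morra is e, which is not a function with range ((s -> s) -> (e -> t)); hence frink is the functor — type (e -> ((s -> s) -> (e -> t))).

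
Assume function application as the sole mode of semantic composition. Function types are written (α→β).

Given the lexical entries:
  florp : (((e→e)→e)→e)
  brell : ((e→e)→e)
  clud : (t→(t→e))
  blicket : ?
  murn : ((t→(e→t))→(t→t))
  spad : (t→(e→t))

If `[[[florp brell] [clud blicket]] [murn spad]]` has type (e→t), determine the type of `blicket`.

((t→(t→e))→(e→((t→t)→(e→t))))

[[[florp brell] [clud blicket]] [murn spad]] must have type (e→t). The sister [murn spad] has type (t→t); that is not a function onto (e→t), so [[florp brell] [clud blicket]] must be the functor, of type ((t→t)→(e→t)).
[[florp brell] [clud blicket]] must have type ((t→t)→(e→t)). The sister [florp brell] has type e; that is not a function onto ((t→t)→(e→t)), so [clud blicket] must be the functor, of type (e→((t→t)→(e→t))).
[clud blicket] must have type (e→((t→t)→(e→t))). The sister clud has type (t→(t→e)); that is not a function onto (e→((t→t)→(e→t))), so blicket must be the functor, of type ((t→(t→e))→(e→((t→t)→(e→t)))).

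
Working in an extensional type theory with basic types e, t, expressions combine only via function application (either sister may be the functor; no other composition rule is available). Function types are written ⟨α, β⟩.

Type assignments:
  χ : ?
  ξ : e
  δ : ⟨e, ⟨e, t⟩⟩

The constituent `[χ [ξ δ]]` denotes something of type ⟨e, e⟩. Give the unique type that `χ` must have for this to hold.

For [χ [ξ δ]] to have type ⟨e, e⟩ with [ξ δ] of type ⟨e, t⟩, χ must be the function: χ : ⟨⟨e, t⟩, ⟨e, e⟩⟩.

⟨⟨e, t⟩, ⟨e, e⟩⟩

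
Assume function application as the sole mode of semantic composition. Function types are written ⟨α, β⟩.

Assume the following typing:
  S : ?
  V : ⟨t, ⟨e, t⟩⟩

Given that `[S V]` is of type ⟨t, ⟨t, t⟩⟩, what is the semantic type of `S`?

⟨⟨t, ⟨e, t⟩⟩, ⟨t, ⟨t, t⟩⟩⟩

[S V] must have type ⟨t, ⟨t, t⟩⟩. The sister V has type ⟨t, ⟨e, t⟩⟩; that is not a function onto ⟨t, ⟨t, t⟩⟩, so S must be the functor, of type ⟨⟨t, ⟨e, t⟩⟩, ⟨t, ⟨t, t⟩⟩⟩.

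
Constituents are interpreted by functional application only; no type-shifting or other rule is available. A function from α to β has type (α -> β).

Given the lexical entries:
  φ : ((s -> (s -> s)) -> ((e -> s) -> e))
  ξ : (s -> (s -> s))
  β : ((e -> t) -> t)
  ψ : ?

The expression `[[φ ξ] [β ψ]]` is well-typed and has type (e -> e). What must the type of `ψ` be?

(((e -> t) -> t) -> (((e -> s) -> e) -> (e -> e)))

At [[φ ξ] [β ψ]] (required: (e -> e)): [φ ξ] is ((e -> s) -> e), which is not a function with range (e -> e); hence [β ψ] is the functor — type (((e -> s) -> e) -> (e -> e)).
At [β ψ] (required: (((e -> s) -> e) -> (e -> e))): β is ((e -> t) -> t), which is not a function with range (((e -> s) -> e) -> (e -> e)); hence ψ is the functor — type (((e -> t) -> t) -> (((e -> s) -> e) -> (e -> e))).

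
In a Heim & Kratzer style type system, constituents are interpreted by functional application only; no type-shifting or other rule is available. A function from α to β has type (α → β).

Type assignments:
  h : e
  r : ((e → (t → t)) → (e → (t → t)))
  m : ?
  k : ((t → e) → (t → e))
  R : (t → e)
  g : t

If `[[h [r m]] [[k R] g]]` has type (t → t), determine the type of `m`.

[[h [r m]] [[k R] g]] must have type (t → t). The sister [[k R] g] has type e; that is not a function onto (t → t), so [h [r m]] must be the functor, of type (e → (t → t)).
[h [r m]] must have type (e → (t → t)). The sister h has type e; that is not a function onto (e → (t → t)), so [r m] must be the functor, of type (e → (e → (t → t))).
[r m] must have type (e → (e → (t → t))). The sister r has type ((e → (t → t)) → (e → (t → t))); that is not a function onto (e → (e → (t → t))), so m must be the functor, of type (((e → (t → t)) → (e → (t → t))) → (e → (e → (t → t)))).

(((e → (t → t)) → (e → (t → t))) → (e → (e → (t → t))))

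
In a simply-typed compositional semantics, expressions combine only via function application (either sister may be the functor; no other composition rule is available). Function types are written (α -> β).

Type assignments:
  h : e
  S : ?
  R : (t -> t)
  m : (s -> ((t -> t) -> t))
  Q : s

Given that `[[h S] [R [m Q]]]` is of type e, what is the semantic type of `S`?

[[h S] [R [m Q]]] is required to be e. [R [m Q]] : t cannot yield e as functor, so [h S] : (t -> e).
[h S] is required to be (t -> e). h : e cannot yield (t -> e) as functor, so S : (e -> (t -> e)).

(e -> (t -> e))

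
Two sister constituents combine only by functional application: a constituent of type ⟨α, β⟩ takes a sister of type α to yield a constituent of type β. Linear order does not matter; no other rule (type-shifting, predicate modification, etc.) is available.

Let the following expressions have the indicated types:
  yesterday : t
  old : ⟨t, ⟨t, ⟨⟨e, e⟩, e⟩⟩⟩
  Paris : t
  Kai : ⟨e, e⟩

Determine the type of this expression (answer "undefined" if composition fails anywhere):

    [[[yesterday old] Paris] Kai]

[yesterday old] — old of type ⟨t, ⟨t, ⟨⟨e, e⟩, e⟩⟩⟩ combines with yesterday of type t: type ⟨t, ⟨⟨e, e⟩, e⟩⟩.
[[yesterday old] Paris] — [yesterday old] of type ⟨t, ⟨⟨e, e⟩, e⟩⟩ combines with Paris of type t: type ⟨⟨e, e⟩, e⟩.
[[[yesterday old] Paris] Kai] — [[yesterday old] Paris] of type ⟨⟨e, e⟩, e⟩ combines with Kai of type ⟨e, e⟩: type e.

e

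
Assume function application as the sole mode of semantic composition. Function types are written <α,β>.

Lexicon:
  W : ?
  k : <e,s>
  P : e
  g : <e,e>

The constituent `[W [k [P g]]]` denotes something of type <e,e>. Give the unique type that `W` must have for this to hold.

<s,<e,e>>

For [W [k [P g]]] to have type <e,e> with [k [P g]] of type s, W must be the function: W : <s,<e,e>>.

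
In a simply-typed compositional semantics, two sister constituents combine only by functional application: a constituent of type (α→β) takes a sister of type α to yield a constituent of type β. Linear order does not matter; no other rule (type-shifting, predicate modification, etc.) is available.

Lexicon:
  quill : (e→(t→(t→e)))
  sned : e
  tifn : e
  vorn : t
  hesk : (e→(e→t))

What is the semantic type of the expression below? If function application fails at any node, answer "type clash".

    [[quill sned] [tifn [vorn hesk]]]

type clash

[quill sned]: quill is (e→(t→(t→e))), sned is e; result (t→(t→e)).
[vorn hesk]: t and (e→(e→t)) cannot combine by function application — type clash.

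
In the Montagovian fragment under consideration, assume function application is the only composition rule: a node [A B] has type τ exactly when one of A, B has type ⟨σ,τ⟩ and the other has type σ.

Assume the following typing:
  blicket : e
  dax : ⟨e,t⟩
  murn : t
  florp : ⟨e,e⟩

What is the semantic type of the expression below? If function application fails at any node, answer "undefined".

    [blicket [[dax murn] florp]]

undefined

[dax murn]: ⟨e,t⟩ with t — neither is a function whose domain matches the other; composition fails here.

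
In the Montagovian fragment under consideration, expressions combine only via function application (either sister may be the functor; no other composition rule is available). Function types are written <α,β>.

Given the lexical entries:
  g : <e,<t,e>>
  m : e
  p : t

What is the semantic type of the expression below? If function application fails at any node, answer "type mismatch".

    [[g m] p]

e

[g m] — g of type <e,<t,e>> combines with m of type e: type <t,e>.
[[g m] p] — [g m] of type <t,e> combines with p of type t: type e.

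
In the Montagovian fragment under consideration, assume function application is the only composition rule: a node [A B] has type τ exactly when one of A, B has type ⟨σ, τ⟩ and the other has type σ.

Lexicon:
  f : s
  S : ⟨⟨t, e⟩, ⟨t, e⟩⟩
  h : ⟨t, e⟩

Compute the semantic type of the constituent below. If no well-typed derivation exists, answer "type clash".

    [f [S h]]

[S h] — S of type ⟨⟨t, e⟩, ⟨t, e⟩⟩ combines with h of type ⟨t, e⟩: type ⟨t, e⟩.
At [f [S h]]: neither s nor ⟨t, e⟩ can take the other as argument; the node is ill-typed.

type clash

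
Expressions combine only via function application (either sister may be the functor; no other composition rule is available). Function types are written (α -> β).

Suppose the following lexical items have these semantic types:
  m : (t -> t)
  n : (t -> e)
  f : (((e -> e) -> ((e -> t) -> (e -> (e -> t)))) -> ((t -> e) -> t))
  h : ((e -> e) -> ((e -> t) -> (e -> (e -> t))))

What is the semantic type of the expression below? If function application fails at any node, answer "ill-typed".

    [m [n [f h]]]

[f h] — f of type (((e -> e) -> ((e -> t) -> (e -> (e -> t)))) -> ((t -> e) -> t)) combines with h of type ((e -> e) -> ((e -> t) -> (e -> (e -> t)))): type ((t -> e) -> t).
[n [f h]] — [f h] of type ((t -> e) -> t) combines with n of type (t -> e): type t.
[m [n [f h]]] — m of type (t -> t) combines with [n [f h]] of type t: type t.

t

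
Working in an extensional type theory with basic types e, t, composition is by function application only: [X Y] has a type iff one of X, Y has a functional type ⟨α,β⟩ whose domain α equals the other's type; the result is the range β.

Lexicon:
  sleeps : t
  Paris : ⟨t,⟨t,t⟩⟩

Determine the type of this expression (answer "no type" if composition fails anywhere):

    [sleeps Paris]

⟨t,t⟩

At [sleeps Paris], Paris : ⟨t,⟨t,t⟩⟩ takes sleeps : t, giving ⟨t,t⟩.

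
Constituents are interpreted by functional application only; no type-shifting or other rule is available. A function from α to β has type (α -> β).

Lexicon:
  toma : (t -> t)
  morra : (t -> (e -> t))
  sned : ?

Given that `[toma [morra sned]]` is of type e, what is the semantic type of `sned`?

[toma [morra sned]] is required to be e. toma : (t -> t) cannot yield e as functor, so [morra sned] : ((t -> t) -> e).
[morra sned] is required to be ((t -> t) -> e). morra : (t -> (e -> t)) cannot yield ((t -> t) -> e) as functor, so sned : ((t -> (e -> t)) -> ((t -> t) -> e)).

((t -> (e -> t)) -> ((t -> t) -> e))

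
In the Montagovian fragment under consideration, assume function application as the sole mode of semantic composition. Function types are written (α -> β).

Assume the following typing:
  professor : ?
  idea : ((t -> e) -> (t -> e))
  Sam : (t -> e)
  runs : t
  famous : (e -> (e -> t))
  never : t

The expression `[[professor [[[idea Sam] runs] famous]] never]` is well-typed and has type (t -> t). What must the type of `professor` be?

[[professor [[[idea Sam] runs] famous]] never] is required to be (t -> t). never : t cannot yield (t -> t) as functor, so [professor [[[idea Sam] runs] famous]] : (t -> (t -> t)).
[professor [[[idea Sam] runs] famous]] is required to be (t -> (t -> t)). [[[idea Sam] runs] famous] : (e -> t) cannot yield (t -> (t -> t)) as functor, so professor : ((e -> t) -> (t -> (t -> t))).

((e -> t) -> (t -> (t -> t)))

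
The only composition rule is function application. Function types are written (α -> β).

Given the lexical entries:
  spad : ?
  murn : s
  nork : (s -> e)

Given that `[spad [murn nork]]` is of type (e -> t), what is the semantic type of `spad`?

For [spad [murn nork]] to have type (e -> t) with [murn nork] of type e, spad must be the function: spad : (e -> (e -> t)).

(e -> (e -> t))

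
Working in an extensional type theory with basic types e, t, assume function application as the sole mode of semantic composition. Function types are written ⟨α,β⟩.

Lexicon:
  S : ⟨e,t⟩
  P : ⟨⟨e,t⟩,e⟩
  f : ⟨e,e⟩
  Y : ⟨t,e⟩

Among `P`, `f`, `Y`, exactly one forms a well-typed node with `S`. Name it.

P — combines: P : ⟨⟨e,t⟩,e⟩ takes S : ⟨e,t⟩ as argument, giving e.
f : ⟨e,e⟩ — S needs e; f needs e; neither fits.
Y : ⟨t,e⟩ — S needs e; Y needs t; neither fits.

P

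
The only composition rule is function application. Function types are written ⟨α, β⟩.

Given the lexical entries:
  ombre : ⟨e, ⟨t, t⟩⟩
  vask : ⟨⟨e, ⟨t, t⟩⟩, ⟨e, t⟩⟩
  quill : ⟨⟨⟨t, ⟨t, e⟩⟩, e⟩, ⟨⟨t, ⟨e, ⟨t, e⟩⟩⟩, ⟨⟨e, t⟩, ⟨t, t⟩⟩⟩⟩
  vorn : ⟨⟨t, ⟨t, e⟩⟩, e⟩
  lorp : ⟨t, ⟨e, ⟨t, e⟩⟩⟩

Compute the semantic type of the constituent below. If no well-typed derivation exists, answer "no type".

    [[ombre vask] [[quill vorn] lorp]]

[ombre vask]: ⟨⟨e, ⟨t, t⟩⟩, ⟨e, t⟩⟩ applied to ⟨e, ⟨t, t⟩⟩ yields ⟨e, t⟩.
[quill vorn]: ⟨⟨⟨t, ⟨t, e⟩⟩, e⟩, ⟨⟨t, ⟨e, ⟨t, e⟩⟩⟩, ⟨⟨e, t⟩, ⟨t, t⟩⟩⟩⟩ applied to ⟨⟨t, ⟨t, e⟩⟩, e⟩ yields ⟨⟨t, ⟨e, ⟨t, e⟩⟩⟩, ⟨⟨e, t⟩, ⟨t, t⟩⟩⟩.
[[quill vorn] lorp]: ⟨⟨t, ⟨e, ⟨t, e⟩⟩⟩, ⟨⟨e, t⟩, ⟨t, t⟩⟩⟩ applied to ⟨t, ⟨e, ⟨t, e⟩⟩⟩ yields ⟨⟨e, t⟩, ⟨t, t⟩⟩.
[[ombre vask] [[quill vorn] lorp]]: ⟨⟨e, t⟩, ⟨t, t⟩⟩ applied to ⟨e, t⟩ yields ⟨t, t⟩.

⟨t, t⟩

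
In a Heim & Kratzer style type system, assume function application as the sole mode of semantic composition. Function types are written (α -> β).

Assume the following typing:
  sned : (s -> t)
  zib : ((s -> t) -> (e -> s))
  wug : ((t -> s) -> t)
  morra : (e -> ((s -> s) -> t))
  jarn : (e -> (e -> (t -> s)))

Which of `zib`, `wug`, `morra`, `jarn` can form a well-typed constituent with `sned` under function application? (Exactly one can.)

zib — combines: zib : ((s -> t) -> (e -> s)) takes sned : (s -> t) as argument, giving (e -> s).
wug : ((t -> s) -> t) — does not combine with sned.
morra : (e -> ((s -> s) -> t)) — does not combine with sned.
jarn : (e -> (e -> (t -> s))) — does not combine with sned.

zib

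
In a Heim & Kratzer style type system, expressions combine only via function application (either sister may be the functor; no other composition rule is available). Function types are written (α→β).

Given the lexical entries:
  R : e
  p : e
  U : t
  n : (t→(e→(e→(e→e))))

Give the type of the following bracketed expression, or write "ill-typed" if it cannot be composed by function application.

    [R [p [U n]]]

(e→e)

[U n]: (t→(e→(e→(e→e)))) applied to t yields (e→(e→(e→e))).
[p [U n]]: (e→(e→(e→e))) applied to e yields (e→(e→e)).
[R [p [U n]]]: (e→(e→e)) applied to e yields (e→e).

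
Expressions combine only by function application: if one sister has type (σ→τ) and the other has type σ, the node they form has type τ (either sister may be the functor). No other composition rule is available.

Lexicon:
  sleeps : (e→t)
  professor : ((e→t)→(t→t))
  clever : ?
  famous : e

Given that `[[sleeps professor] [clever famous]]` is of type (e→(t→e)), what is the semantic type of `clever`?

At [[sleeps professor] [clever famous]] (required: (e→(t→e))): [sleeps professor] is (t→t), which is not a function with range (e→(t→e)); hence [clever famous] is the functor — type ((t→t)→(e→(t→e))).
At [clever famous] (required: ((t→t)→(e→(t→e)))): famous is e, which is not a function with range ((t→t)→(e→(t→e))); hence clever is the functor — type (e→((t→t)→(e→(t→e)))).

(e→((t→t)→(e→(t→e))))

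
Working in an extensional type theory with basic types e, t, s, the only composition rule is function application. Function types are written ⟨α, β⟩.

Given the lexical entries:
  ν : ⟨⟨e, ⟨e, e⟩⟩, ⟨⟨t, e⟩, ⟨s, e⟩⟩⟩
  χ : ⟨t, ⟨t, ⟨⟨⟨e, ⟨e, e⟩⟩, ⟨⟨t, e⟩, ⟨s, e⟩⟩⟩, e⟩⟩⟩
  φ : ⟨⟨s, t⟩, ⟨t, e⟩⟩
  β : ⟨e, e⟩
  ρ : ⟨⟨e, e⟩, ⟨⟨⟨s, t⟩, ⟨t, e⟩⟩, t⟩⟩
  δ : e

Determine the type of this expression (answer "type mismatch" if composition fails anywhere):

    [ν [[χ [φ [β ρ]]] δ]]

type mismatch

[β ρ] — ρ of type ⟨⟨e, e⟩, ⟨⟨⟨s, t⟩, ⟨t, e⟩⟩, t⟩⟩ combines with β of type ⟨e, e⟩: type ⟨⟨⟨s, t⟩, ⟨t, e⟩⟩, t⟩.
[φ [β ρ]] — [β ρ] of type ⟨⟨⟨s, t⟩, ⟨t, e⟩⟩, t⟩ combines with φ of type ⟨⟨s, t⟩, ⟨t, e⟩⟩: type t.
[χ [φ [β ρ]]] — χ of type ⟨t, ⟨t, ⟨⟨⟨e, ⟨e, e⟩⟩, ⟨⟨t, e⟩, ⟨s, e⟩⟩⟩, e⟩⟩⟩ combines with [φ [β ρ]] of type t: type ⟨t, ⟨⟨⟨e, ⟨e, e⟩⟩, ⟨⟨t, e⟩, ⟨s, e⟩⟩⟩, e⟩⟩.
[[χ [φ [β ρ]]] δ]: ⟨t, ⟨⟨⟨e, ⟨e, e⟩⟩, ⟨⟨t, e⟩, ⟨s, e⟩⟩⟩, e⟩⟩ and e cannot combine by function application — type clash.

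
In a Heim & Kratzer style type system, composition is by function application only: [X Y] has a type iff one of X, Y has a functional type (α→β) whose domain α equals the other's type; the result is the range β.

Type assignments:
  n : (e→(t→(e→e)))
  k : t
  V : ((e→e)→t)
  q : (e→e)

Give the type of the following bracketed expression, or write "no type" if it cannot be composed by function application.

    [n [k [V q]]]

At [V q], V : ((e→e)→t) takes q : (e→e), giving t.
[k [V q]]: t and t cannot combine by function application — type clash.

no type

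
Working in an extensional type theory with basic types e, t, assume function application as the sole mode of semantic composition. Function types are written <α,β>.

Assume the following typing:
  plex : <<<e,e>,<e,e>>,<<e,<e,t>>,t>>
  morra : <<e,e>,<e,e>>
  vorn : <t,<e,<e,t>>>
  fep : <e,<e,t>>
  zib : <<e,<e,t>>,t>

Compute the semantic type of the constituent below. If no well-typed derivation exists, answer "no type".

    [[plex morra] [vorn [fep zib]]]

[plex morra]: functor plex : <<<e,e>,<e,e>>,<<e,<e,t>>,t>>, argument morra : <<e,e>,<e,e>>; result <<e,<e,t>>,t>.
[fep zib]: functor zib : <<e,<e,t>>,t>, argument fep : <e,<e,t>>; result t.
[vorn [fep zib]]: functor vorn : <t,<e,<e,t>>>, argument [fep zib] : t; result <e,<e,t>>.
[[plex morra] [vorn [fep zib]]]: functor [plex morra] : <<e,<e,t>>,t>, argument [vorn [fep zib]] : <e,<e,t>>; result t.

t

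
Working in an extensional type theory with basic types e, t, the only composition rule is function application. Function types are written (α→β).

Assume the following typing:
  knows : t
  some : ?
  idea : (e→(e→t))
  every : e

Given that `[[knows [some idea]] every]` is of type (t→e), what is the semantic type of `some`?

((e→(e→t))→(t→(e→(t→e))))

[[knows [some idea]] every] must have type (t→e). The sister every has type e; that is not a function onto (t→e), so [knows [some idea]] must be the functor, of type (e→(t→e)).
[knows [some idea]] must have type (e→(t→e)). The sister knows has type t; that is not a function onto (e→(t→e)), so [some idea] must be the functor, of type (t→(e→(t→e))).
[some idea] must have type (t→(e→(t→e))). The sister idea has type (e→(e→t)); that is not a function onto (t→(e→(t→e))), so some must be the functor, of type ((e→(e→t))→(t→(e→(t→e)))).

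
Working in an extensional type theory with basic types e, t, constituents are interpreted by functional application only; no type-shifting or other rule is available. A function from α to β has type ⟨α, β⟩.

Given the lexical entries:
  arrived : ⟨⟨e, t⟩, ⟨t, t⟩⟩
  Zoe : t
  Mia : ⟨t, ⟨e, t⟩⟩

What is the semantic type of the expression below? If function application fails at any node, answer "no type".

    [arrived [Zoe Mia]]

[Zoe Mia]: Mia is ⟨t, ⟨e, t⟩⟩, Zoe is t; result ⟨e, t⟩.
[arrived [Zoe Mia]]: arrived is ⟨⟨e, t⟩, ⟨t, t⟩⟩, [Zoe Mia] is ⟨e, t⟩; result ⟨t, t⟩.

⟨t, t⟩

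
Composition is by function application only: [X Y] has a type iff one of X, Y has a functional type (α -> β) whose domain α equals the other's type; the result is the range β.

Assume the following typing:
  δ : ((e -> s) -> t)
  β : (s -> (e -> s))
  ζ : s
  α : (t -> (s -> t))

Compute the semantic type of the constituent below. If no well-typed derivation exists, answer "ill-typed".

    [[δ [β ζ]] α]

[β ζ]: functor β : (s -> (e -> s)), argument ζ : s; result (e -> s).
[δ [β ζ]]: functor δ : ((e -> s) -> t), argument [β ζ] : (e -> s); result t.
[[δ [β ζ]] α]: functor α : (t -> (s -> t)), argument [δ [β ζ]] : t; result (s -> t).

(s -> t)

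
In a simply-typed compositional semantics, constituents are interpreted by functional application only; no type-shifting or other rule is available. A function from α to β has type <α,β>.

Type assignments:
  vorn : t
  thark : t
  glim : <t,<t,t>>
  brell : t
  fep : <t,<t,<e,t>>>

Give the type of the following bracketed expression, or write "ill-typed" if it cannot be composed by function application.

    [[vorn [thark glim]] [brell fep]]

<e,t>

[thark glim] — glim of type <t,<t,t>> combines with thark of type t: type <t,t>.
[vorn [thark glim]] — [thark glim] of type <t,t> combines with vorn of type t: type t.
[brell fep] — fep of type <t,<t,<e,t>>> combines with brell of type t: type <t,<e,t>>.
[[vorn [thark glim]] [brell fep]] — [brell fep] of type <t,<e,t>> combines with [vorn [thark glim]] of type t: type <e,t>.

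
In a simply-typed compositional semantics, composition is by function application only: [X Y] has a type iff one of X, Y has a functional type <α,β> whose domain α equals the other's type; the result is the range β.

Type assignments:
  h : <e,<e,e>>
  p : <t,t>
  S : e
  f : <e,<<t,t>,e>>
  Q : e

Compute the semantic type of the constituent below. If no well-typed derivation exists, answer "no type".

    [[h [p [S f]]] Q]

[S f] — f of type <e,<<t,t>,e>> combines with S of type e: type <<t,t>,e>.
[p [S f]] — [S f] of type <<t,t>,e> combines with p of type <t,t>: type e.
[h [p [S f]]] — h of type <e,<e,e>> combines with [p [S f]] of type e: type <e,e>.
[[h [p [S f]]] Q] — [h [p [S f]]] of type <e,e> combines with Q of type e: type e.

e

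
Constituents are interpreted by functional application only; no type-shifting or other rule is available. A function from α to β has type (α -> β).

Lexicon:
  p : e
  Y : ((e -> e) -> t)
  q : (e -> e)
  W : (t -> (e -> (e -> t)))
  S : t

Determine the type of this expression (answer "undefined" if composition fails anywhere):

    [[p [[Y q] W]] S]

undefined

[Y q]: Y is ((e -> e) -> t), q is (e -> e); result t.
[[Y q] W]: W is (t -> (e -> (e -> t))), [Y q] is t; result (e -> (e -> t)).
[p [[Y q] W]]: [[Y q] W] is (e -> (e -> t)), p is e; result (e -> t).
At [[p [[Y q] W]] S]: neither (e -> t) nor t can take the other as argument; the node is ill-typed.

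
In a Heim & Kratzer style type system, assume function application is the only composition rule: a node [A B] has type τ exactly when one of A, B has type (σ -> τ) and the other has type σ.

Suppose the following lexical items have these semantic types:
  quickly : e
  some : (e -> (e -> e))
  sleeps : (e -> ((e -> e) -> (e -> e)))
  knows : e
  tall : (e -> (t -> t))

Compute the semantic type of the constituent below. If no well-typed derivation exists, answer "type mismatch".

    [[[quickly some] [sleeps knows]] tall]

type mismatch

[quickly some]: some is (e -> (e -> e)), quickly is e; result (e -> e).
[sleeps knows]: sleeps is (e -> ((e -> e) -> (e -> e))), knows is e; result ((e -> e) -> (e -> e)).
[[quickly some] [sleeps knows]]: [sleeps knows] is ((e -> e) -> (e -> e)), [quickly some] is (e -> e); result (e -> e).
At [[[quickly some] [sleeps knows]] tall]: neither (e -> e) nor (e -> (t -> t)) can take the other as argument; the node is ill-typed.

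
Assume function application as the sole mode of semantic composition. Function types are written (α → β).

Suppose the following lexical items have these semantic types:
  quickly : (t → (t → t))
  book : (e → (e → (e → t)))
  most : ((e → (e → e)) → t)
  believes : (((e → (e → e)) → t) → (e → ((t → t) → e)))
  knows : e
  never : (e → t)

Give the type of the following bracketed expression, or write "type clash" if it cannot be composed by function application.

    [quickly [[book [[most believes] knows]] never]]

[most believes] — believes of type (((e → (e → e)) → t) → (e → ((t → t) → e))) combines with most of type ((e → (e → e)) → t): type (e → ((t → t) → e)).
[[most believes] knows] — [most believes] of type (e → ((t → t) → e)) combines with knows of type e: type ((t → t) → e).
[book [[most believes] knows]]: (e → (e → (e → t))) with ((t → t) → e) — neither is a function whose domain matches the other; composition fails here.

type clash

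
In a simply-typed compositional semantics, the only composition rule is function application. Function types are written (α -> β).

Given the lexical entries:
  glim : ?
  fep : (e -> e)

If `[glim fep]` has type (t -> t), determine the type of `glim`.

[glim fep] is required to be (t -> t). fep : (e -> e) cannot yield (t -> t) as functor, so glim : ((e -> e) -> (t -> t)).

((e -> e) -> (t -> t))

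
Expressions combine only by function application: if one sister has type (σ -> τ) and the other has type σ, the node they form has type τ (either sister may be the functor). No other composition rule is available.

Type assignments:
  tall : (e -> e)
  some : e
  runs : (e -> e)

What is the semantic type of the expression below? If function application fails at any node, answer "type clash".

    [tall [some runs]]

[some runs]: runs is (e -> e), some is e; result e.
[tall [some runs]]: tall is (e -> e), [some runs] is e; result e.

e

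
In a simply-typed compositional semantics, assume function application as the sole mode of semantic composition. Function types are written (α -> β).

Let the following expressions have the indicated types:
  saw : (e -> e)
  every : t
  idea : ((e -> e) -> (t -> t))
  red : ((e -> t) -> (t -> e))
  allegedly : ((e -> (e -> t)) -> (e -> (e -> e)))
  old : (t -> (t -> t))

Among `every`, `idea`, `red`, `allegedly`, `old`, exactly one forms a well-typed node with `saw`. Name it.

idea

every : t — does not combine with saw.
idea — combines: idea : ((e -> e) -> (t -> t)) takes saw : (e -> e) as argument, giving (t -> t).
red : ((e -> t) -> (t -> e)) — does not combine with saw.
allegedly : ((e -> (e -> t)) -> (e -> (e -> e))) — does not combine with saw.
old : (t -> (t -> t)) — does not combine with saw.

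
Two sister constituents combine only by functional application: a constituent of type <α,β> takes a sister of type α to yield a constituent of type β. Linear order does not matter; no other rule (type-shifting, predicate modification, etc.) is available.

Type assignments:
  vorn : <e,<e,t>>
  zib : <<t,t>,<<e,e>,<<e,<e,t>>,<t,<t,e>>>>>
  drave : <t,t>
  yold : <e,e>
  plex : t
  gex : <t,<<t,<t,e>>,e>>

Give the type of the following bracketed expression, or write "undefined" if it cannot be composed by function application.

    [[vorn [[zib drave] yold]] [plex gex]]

e

[zib drave]: <<t,t>,<<e,e>,<<e,<e,t>>,<t,<t,e>>>>> applied to <t,t> yields <<e,e>,<<e,<e,t>>,<t,<t,e>>>>.
[[zib drave] yold]: <<e,e>,<<e,<e,t>>,<t,<t,e>>>> applied to <e,e> yields <<e,<e,t>>,<t,<t,e>>>.
[vorn [[zib drave] yold]]: <<e,<e,t>>,<t,<t,e>>> applied to <e,<e,t>> yields <t,<t,e>>.
[plex gex]: <t,<<t,<t,e>>,e>> applied to t yields <<t,<t,e>>,e>.
[[vorn [[zib drave] yold]] [plex gex]]: <<t,<t,e>>,e> applied to <t,<t,e>> yields e.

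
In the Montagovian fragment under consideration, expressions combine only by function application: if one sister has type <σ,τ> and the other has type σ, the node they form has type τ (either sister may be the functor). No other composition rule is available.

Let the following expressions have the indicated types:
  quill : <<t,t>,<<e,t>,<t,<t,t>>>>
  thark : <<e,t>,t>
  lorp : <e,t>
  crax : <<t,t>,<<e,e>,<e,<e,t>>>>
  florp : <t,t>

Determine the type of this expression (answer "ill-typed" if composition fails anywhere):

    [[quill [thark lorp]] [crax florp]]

ill-typed

[thark lorp] — thark of type <<e,t>,t> combines with lorp of type <e,t>: type t.
[quill [thark lorp]]: <<t,t>,<<e,t>,<t,<t,t>>>> with t — neither is a function whose domain matches the other; composition fails here.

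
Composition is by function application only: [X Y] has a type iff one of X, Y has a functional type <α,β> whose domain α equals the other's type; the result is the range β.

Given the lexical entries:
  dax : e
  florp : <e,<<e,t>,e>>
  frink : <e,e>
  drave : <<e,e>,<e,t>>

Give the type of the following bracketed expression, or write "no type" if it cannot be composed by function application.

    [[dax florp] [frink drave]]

At [dax florp], florp : <e,<<e,t>,e>> takes dax : e, giving <<e,t>,e>.
At [frink drave], drave : <<e,e>,<e,t>> takes frink : <e,e>, giving <e,t>.
At [[dax florp] [frink drave]], [dax florp] : <<e,t>,e> takes [frink drave] : <e,t>, giving e.

e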